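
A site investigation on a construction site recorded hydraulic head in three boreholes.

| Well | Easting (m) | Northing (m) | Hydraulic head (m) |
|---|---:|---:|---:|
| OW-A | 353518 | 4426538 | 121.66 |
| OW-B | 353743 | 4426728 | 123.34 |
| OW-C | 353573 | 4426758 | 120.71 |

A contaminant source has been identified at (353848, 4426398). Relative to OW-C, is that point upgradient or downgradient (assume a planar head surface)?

upgradient

Three-point gradient (reference OW-A): Δ to OW-B = (225, 190, +1.68), Δ to OW-C = (55, 220, -0.95).
∂h/∂x = +0.01409, ∂h/∂y = -0.007840 (det = 39050).
Head at (353848, 4426398) = 121.66 + (+0.01409)·(330) + (-0.007840)·(-140) = 127.41 m.
That is higher than the 120.71 m at OW-C, so the point is upgradient.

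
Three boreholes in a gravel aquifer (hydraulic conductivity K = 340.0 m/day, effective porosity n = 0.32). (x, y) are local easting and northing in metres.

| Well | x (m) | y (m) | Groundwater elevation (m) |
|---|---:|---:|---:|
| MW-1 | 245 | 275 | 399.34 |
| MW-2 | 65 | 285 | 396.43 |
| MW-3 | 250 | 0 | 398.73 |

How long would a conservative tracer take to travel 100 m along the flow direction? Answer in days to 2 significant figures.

5.7 days

With h = a·x + b·y + c and MW-1 as origin, the differences give:
  (-180)·a + 10·b = -2.91
  5·a + (-275)·b = -0.61
Eliminate b (×(-275) and ×10, subtract): 49450·a = 806.350 → a = ∂h/∂x = +0.01631
Back-substitute: b = ∂h/∂y = +0.002515.
|∇h| = √(0.01631² + 0.002515²) = 0.0165
Seepage velocity v = K·i/n = 340.0 × 0.0165 / 0.32 = 17.53 m/day.
t = 100 / 17.53 = 5.705 days.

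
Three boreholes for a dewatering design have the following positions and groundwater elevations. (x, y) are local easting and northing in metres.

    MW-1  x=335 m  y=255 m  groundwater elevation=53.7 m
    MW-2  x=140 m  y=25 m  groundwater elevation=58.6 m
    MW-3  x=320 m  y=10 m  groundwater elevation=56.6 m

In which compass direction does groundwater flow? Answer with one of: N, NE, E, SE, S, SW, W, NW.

Differences from MW-1: to MW-2 (Δx, Δy, Δh) = (-195, -230, +4.9); to MW-3 = (-15, -245, +2.9).
Determinant of the coordinate differences = (-195)·(-245) − (-15)·(-230) = 44325.
∂h/∂x = [(+4.9)·(-245) − (+2.9)·(-230)] / 44325 = -0.01204
∂h/∂y = [(-195)·(+2.9) − (-15)·(+4.9)] / 44325 = -0.01110
Flow = −∇h = (+0.01204 east, +0.01110 north), which points northeast.

NE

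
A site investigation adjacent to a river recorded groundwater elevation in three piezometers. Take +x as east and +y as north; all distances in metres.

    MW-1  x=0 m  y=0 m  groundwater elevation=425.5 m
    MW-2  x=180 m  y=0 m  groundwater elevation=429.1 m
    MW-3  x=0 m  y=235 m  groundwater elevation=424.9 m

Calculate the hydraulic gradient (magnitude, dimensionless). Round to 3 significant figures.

0.0202

∂h/∂x = (429.1 − 425.5) / (180 − 0) = +0.02000
∂h/∂y = (424.9 − 425.5) / (235 − 0) = -0.002553
|∇h| = √(0.02000² + -0.002553²) = 0.02016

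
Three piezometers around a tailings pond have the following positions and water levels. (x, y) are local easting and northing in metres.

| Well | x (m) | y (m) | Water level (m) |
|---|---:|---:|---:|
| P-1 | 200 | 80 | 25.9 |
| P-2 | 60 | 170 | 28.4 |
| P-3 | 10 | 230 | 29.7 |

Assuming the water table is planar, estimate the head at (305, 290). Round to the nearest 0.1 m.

28.1 m

Three-point gradient (reference P-1): Δ to P-2 = (-140, 90, +2.5), Δ to P-3 = (-190, 150, +3.8).
∂h/∂x = -0.008462, ∂h/∂y = +0.01462 (det = -3900).
h(305, 290) = 25.9 + (-0.008462)·(105) + (+0.01462)·(210) = 25.9 -0.888 +3.069 = 28.081 m.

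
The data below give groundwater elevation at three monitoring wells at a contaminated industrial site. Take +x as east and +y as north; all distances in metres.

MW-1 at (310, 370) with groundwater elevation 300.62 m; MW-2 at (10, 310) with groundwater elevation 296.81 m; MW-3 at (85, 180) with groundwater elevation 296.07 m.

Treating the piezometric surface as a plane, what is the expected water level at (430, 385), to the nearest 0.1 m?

302.0 m

Differences from MW-1: to MW-2 (Δx, Δy, Δh) = (-300, -60, -3.81); to MW-3 = (-225, -190, -4.55).
Solve a·Δx + b·Δy = Δh: det = (-300)·(-190) − (-225)·(-60) = 43500.
∂h/∂x = [(-3.81)·(-190) − (-4.55)·(-60)] / 43500 = +0.01037
∂h/∂y = [(-300)·(-4.55) − (-225)·(-3.81)] / 43500 = +0.01167
h(430, 385) = 300.62 + (+0.01037)·(120) + (+0.01167)·(15) = 300.62 +1.244 +0.175 = 302.039 m.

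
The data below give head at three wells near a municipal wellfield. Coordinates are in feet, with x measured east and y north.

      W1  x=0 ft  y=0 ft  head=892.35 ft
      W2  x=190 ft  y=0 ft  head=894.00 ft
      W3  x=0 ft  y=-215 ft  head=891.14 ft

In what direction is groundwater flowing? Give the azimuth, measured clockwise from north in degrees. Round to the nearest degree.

237°

∂h/∂x = (894.00 − 892.35) / (190 − 0) = +0.008684
∂h/∂y = (891.14 − 892.35) / (-215 − 0) = +0.005628
Flow direction (−∇h) has components (-0.008684 E, -0.005628 N).
Azimuth = atan2(E, N) = atan2(-0.008684, -0.005628) = 237.1° ≈ 237°.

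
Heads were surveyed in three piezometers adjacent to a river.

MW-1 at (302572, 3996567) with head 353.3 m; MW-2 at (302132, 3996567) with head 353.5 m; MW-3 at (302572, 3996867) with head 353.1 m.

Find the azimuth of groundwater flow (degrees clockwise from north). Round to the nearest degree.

034°

∂h/∂x = (353.5 − 353.3) / (302132 − 302572) = -0.0004545
∂h/∂y = (353.1 − 353.3) / (3996867 − 3996567) = -0.0006667
Flow direction (−∇h) has components (+0.0004545 E, +0.0006667 N).
Azimuth = atan2(E, N) = atan2(+0.0004545, +0.0006667) = 34.3° ≈ 034°.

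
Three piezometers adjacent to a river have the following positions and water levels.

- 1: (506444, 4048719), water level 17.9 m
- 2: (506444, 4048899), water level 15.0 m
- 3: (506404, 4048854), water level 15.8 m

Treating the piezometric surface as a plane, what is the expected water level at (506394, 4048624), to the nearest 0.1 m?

19.5 m

Taking 1 as reference: 2−1 = (0, 180, -2.9); 3−1 = (-40, 135, -2.1).
Determinant of the coordinate differences = 0·135 − (-40)·180 = 7200.
∂h/∂x = [(-2.9)·135 − (-2.1)·180] / 7200 = -0.001875
∂h/∂y = [0·(-2.1) − (-40)·(-2.9)] / 7200 = -0.01611
h(506394, 4048624) = 17.9 + (-0.001875)·(-50) + (-0.01611)·(-95) = 17.9 +0.094 +1.531 = 19.524 m.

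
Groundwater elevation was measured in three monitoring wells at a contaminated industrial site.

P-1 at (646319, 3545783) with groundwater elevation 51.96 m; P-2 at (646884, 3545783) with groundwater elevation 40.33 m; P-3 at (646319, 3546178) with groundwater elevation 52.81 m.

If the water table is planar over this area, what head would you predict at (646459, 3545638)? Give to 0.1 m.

∂h/∂x = (40.33 − 51.96) / (646884 − 646319) = -0.02058
∂h/∂y = (52.81 − 51.96) / (3546178 − 3545783) = +0.002152
h(646459, 3545638) = 51.96 + (-0.02058)·(140) + (+0.002152)·(-145) = 51.96 -2.882 -0.312 = 48.766 m.

48.8 m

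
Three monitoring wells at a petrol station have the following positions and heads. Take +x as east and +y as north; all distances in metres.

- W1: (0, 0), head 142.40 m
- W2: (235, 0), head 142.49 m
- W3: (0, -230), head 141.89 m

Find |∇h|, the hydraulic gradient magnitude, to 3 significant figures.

∂h/∂x = (142.49 − 142.40) / (235 − 0) = +0.0003830
∂h/∂y = (141.89 − 142.40) / (-230 − 0) = +0.002217
|∇h| = √(0.0003830² + 0.002217²) = 0.00225

0.00225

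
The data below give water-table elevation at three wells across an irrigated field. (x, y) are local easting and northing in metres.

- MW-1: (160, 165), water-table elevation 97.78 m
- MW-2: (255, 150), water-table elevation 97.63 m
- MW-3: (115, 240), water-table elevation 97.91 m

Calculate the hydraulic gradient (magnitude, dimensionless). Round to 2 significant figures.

Differences from MW-1: to MW-2 (Δx, Δy, Δh) = (95, -15, -0.15); to MW-3 = (-45, 75, +0.13).
Solve a·Δx + b·Δy = Δh: det = 95·75 − (-45)·(-15) = 6450.
∂h/∂x = [(-0.15)·75 − (+0.13)·(-15)] / 6450 = -0.001442
∂h/∂y = [95·(+0.13) − (-45)·(-0.15)] / 6450 = +0.0008682
|∇h| = √(-0.001442² + 0.0008682²) = 0.001683

0.0017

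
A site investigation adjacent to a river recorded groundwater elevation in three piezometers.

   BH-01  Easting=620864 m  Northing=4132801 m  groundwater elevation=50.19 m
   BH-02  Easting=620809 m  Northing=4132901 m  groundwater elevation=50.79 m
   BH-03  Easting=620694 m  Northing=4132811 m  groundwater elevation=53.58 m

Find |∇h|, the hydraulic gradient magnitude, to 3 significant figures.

0.0209

Differences from BH-01: to BH-02 (Δx, Δy, Δh) = (-55, 100, +0.60); to BH-03 = (-170, 10, +3.39).
Solve a·Δx + b·Δy = Δh: det = (-55)·10 − (-170)·100 = 16450.
∂h/∂x = [(+0.60)·10 − (+3.39)·100] / 16450 = -0.02024
∂h/∂y = [(-55)·(+3.39) − (-170)·(+0.60)] / 16450 = -0.005134
|∇h| = √(-0.02024² + -0.005134²) = 0.02088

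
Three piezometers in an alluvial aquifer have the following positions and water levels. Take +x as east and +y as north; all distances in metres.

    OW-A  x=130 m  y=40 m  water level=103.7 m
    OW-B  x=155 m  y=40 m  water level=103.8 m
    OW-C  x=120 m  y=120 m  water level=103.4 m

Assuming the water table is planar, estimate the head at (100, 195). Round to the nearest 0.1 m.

Differences from OW-A: to OW-B (Δx, Δy, Δh) = (25, 0, +0.1); to OW-C = (-10, 80, -0.3).
Determinant of the coordinate differences = 25·80 − (-10)·0 = 2000.
∂h/∂x = [(+0.1)·80 − (-0.3)·0] / 2000 = +0.004000
∂h/∂y = [25·(-0.3) − (-10)·(+0.1)] / 2000 = -0.003250
h(100, 195) = 103.7 + (+0.004000)·(-30) + (-0.003250)·(155) = 103.7 -0.120 -0.504 = 103.076 m.

103.1 m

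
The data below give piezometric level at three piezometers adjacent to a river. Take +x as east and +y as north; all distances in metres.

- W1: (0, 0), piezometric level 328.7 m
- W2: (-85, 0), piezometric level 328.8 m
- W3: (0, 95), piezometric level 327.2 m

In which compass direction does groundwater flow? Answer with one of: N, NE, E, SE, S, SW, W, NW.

N

∂h/∂x = (328.8 − 328.7) / (-85 − 0) = -0.001176
∂h/∂y = (327.2 − 328.7) / (95 − 0) = -0.01579
Flow = −∇h = (+0.001176 east, +0.01579 north), which points north.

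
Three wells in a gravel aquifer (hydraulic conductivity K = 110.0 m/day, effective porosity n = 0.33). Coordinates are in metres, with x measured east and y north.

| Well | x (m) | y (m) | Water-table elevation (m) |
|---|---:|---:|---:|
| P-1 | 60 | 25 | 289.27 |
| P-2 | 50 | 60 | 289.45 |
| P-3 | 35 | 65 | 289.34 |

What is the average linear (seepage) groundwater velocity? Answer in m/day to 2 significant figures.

4.3 m/day

With h = a·x + b·y + c and P-1 as origin, the differences give:
  (-10)·a + 35·b = +0.18
  (-25)·a + 40·b = +0.07
Eliminate b (×40 and ×35, subtract): 475·a = 4.750 → a = ∂h/∂x = +0.01000
Back-substitute: b = ∂h/∂y = +0.008000.
|∇h| = √(0.01000² + 0.008000²) = 0.01281
Seepage velocity v = K·i/n = 110.0 × 0.01281 / 0.33 = 4.27 m/day.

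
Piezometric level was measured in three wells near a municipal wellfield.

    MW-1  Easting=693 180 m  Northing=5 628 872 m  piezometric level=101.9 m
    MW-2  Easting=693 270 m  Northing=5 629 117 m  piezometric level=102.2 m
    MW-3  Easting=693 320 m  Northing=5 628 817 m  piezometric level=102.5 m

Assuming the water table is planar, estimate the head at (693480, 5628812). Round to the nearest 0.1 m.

103.2 m

With h = a·x + b·y + c and MW-1 as origin, the differences give:
  90·a + 245·b = +0.3
  140·a + (-55)·b = +0.6
Eliminate b (×(-55) and ×245, subtract): -39250·a = -163.50 → a = ∂h/∂x = +0.004166
Back-substitute: b = ∂h/∂y = -0.0003057.
h(693480, 5628812) = 101.9 + (+0.004166)·(300) + (-0.0003057)·(-60) = 101.9 +1.250 +0.018 = 103.168 m.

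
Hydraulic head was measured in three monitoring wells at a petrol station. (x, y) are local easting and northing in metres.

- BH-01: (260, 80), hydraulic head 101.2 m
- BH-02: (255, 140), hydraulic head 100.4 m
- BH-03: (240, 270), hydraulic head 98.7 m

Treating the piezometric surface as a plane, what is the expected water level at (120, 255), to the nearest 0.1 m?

Three-point gradient (reference BH-01): Δ to BH-02 = (-5, 60, -0.8), Δ to BH-03 = (-20, 190, -2.5).
∂h/∂x = -0.008000, ∂h/∂y = -0.01400 (det = 250).
h(120, 255) = 101.2 + (-0.008000)·(-140) + (-0.01400)·(175) = 101.2 +1.120 -2.450 = 99.870 m.

99.9 m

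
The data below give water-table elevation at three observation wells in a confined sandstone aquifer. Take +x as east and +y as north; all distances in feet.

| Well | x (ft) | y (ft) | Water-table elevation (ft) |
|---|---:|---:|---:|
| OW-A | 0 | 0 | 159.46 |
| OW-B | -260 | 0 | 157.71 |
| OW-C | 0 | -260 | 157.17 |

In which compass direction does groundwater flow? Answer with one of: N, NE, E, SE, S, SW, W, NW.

SW

∂h/∂x = (157.71 − 159.46) / (-260 − 0) = +0.006731
∂h/∂y = (157.17 − 159.46) / (-260 − 0) = +0.008808
Flow = −∇h = (-0.006731 east, -0.008808 north), which points southwest.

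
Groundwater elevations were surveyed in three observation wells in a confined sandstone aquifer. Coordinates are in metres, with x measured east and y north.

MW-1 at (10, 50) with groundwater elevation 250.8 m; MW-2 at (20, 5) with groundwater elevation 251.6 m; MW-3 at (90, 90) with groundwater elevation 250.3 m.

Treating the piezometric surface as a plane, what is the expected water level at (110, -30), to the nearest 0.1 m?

Differences from MW-1: to MW-2 (Δx, Δy, Δh) = (10, -45, +0.8); to MW-3 = (80, 40, -0.5).
Determinant of the coordinate differences = 10·40 − 80·(-45) = 4000.
∂h/∂x = [(+0.8)·40 − (-0.5)·(-45)] / 4000 = +0.002375
∂h/∂y = [10·(-0.5) − 80·(+0.8)] / 4000 = -0.01725
h(110, -30) = 250.8 + (+0.002375)·(100) + (-0.01725)·(-80) = 250.8 +0.237 +1.380 = 252.417 m.

252.4 m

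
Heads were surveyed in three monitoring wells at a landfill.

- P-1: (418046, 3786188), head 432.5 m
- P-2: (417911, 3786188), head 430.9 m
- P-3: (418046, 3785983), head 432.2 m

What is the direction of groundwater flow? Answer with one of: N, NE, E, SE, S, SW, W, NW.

W

∂h/∂x = (430.9 − 432.5) / (417911 − 418046) = +0.01185
∂h/∂y = (432.2 − 432.5) / (3785983 − 3786188) = +0.001463
Flow = −∇h = (-0.01185 east, -0.001463 north), which points west.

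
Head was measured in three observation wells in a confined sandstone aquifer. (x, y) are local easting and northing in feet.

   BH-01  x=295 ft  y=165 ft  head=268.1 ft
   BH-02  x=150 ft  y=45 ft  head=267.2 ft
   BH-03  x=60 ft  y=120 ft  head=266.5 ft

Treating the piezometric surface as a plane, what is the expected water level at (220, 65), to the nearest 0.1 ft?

267.7 ft

Three-point gradient (reference BH-01): Δ to BH-02 = (-145, -120, -0.9), Δ to BH-03 = (-235, -45, -1.6).
∂h/∂x = +0.006990, ∂h/∂y = -0.0009458 (det = -21675).
h(220, 65) = 268.1 + (+0.006990)·(-75) + (-0.0009458)·(-100) = 268.1 -0.524 +0.095 = 267.670 ft.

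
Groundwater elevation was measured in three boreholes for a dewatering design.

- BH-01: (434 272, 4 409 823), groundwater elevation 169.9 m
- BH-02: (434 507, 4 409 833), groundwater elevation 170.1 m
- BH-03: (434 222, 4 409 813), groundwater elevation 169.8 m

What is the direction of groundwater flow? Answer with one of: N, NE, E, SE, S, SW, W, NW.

S

Three-point gradient (reference BH-01): Δ to BH-02 = (235, 10, +0.2), Δ to BH-03 = (-50, -10, -0.1).
∂h/∂x = +0.0005405, ∂h/∂y = +0.007297 (det = -1850).
Flow = −∇h = (-0.0005405 east, -0.007297 north), which points south.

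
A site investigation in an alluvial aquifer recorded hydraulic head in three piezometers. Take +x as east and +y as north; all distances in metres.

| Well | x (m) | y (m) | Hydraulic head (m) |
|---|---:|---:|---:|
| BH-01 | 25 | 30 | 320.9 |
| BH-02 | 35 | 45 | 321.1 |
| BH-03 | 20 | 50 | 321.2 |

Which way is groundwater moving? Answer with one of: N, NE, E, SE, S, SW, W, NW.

S

Differences from BH-01: to BH-02 (Δx, Δy, Δh) = (10, 15, +0.2); to BH-03 = (-5, 20, +0.3).
Determinant of the coordinate differences = 10·20 − (-5)·15 = 275.
∂h/∂x = [(+0.2)·20 − (+0.3)·15] / 275 = -0.001818
∂h/∂y = [10·(+0.3) − (-5)·(+0.2)] / 275 = +0.01455
Flow = −∇h = (+0.001818 east, -0.01455 north), which points south.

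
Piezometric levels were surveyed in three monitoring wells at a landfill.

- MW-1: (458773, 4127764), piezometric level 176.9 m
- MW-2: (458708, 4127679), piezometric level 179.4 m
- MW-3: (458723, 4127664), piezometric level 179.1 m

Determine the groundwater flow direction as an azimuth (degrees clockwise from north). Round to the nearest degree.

074°

Taking MW-1 as reference: MW-2−MW-1 = (-65, -85, +2.5); MW-3−MW-1 = (-50, -100, +2.2).
Solve a·Δx + b·Δy = Δh: det = (-65)·(-100) − (-50)·(-85) = 2250.
∂h/∂x = [(+2.5)·(-100) − (+2.2)·(-85)] / 2250 = -0.02800
∂h/∂y = [(-65)·(+2.2) − (-50)·(+2.5)] / 2250 = -0.008000
Flow direction (−∇h) has components (+0.02800 E, +0.008000 N).
Azimuth = atan2(E, N) = atan2(+0.02800, +0.008000) = 74.1° ≈ 074°.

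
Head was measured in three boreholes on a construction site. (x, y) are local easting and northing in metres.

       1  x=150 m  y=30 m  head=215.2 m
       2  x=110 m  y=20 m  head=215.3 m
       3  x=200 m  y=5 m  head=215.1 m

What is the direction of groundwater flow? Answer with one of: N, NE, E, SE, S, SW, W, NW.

Three-point gradient (reference 1): Δ to 2 = (-40, -10, +0.1), Δ to 3 = (50, -25, -0.1).
∂h/∂x = -0.002333, ∂h/∂y = -0.0006667 (det = 1500).
Flow = −∇h = (+0.002333 east, +0.0006667 north), which points east.

E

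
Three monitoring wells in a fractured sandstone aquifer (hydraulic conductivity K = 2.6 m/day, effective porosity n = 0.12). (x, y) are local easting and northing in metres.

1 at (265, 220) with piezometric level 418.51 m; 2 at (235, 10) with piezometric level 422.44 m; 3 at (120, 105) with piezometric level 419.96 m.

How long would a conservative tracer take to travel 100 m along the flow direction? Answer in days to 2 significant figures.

Differences from 1: to 2 (Δx, Δy, Δh) = (-30, -210, +3.93); to 3 = (-145, -115, +1.45).
Solve a·Δx + b·Δy = Δh: det = (-30)·(-115) − (-145)·(-210) = -27000.
∂h/∂x = [(+3.93)·(-115) − (+1.45)·(-210)] / -27000 = +0.005461
∂h/∂y = [(-30)·(+1.45) − (-145)·(+3.93)] / -27000 = -0.01949
|∇h| = √(0.005461² + -0.01949²) = 0.02024
Seepage velocity v = K·i/n = 2.6 × 0.02024 / 0.12 = 0.4385 m/day.
t = 100 / 0.4385 = 228.1 days.

230 days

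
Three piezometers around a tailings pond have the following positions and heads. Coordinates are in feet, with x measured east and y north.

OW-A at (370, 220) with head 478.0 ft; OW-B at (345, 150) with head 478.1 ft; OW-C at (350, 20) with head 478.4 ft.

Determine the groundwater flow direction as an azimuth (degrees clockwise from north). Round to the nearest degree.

Taking OW-A as reference: OW-B−OW-A = (-25, -70, +0.1); OW-C−OW-A = (-20, -200, +0.4).
Solve a·Δx + b·Δy = Δh: det = (-25)·(-200) − (-20)·(-70) = 3600.
∂h/∂x = [(+0.1)·(-200) − (+0.4)·(-70)] / 3600 = +0.002222
∂h/∂y = [(-25)·(+0.4) − (-20)·(+0.1)] / 3600 = -0.002222
Flow direction (−∇h) has components (-0.002222 E, +0.002222 N).
Azimuth = atan2(E, N) = atan2(-0.002222, +0.002222) = 315.0° ≈ 315°.

315°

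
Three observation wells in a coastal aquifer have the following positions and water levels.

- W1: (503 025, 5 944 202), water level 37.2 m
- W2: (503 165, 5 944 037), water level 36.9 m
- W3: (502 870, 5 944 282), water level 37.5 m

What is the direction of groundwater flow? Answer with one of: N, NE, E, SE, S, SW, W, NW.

With h = a·x + b·y + c and W1 as origin, the differences give:
  140·a + (-165)·b = -0.3
  (-155)·a + 80·b = +0.3
Eliminate b (×80 and ×(-165), subtract): -14375·a = 25.50 → a = ∂h/∂x = -0.001774
Back-substitute: b = ∂h/∂y = +0.0003130.
Flow = −∇h = (+0.001774 east, -0.0003130 north), which points east.

E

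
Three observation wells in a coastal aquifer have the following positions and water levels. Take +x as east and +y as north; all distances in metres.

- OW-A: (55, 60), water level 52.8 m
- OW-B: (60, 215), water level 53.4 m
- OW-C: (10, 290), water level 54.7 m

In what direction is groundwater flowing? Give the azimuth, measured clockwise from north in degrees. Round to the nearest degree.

Differences from OW-A: to OW-B (Δx, Δy, Δh) = (5, 155, +0.6); to OW-C = (-45, 230, +1.9).
Solve a·Δx + b·Δy = Δh: det = 5·230 − (-45)·155 = 8125.
∂h/∂x = [(+0.6)·230 − (+1.9)·155] / 8125 = -0.01926
∂h/∂y = [5·(+1.9) − (-45)·(+0.6)] / 8125 = +0.004492
Flow direction (−∇h) has components (+0.01926 E, -0.004492 N).
Azimuth = atan2(E, N) = atan2(+0.01926, -0.004492) = 103.1° ≈ 103°.

103°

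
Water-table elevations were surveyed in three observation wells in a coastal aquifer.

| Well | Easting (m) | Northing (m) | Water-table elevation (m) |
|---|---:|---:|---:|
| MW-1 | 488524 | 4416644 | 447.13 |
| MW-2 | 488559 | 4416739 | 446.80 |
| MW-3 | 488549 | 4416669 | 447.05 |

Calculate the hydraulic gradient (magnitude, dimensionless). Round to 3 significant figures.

Taking MW-1 as reference: MW-2−MW-1 = (35, 95, -0.33); MW-3−MW-1 = (25, 25, -0.08).
Solve a·Δx + b·Δy = Δh: det = 35·25 − 25·95 = -1500.
∂h/∂x = [(-0.33)·25 − (-0.08)·95] / -1500 = +0.0004333
∂h/∂y = [35·(-0.08) − 25·(-0.33)] / -1500 = -0.003633
|∇h| = √(0.0004333² + -0.003633²) = 0.003659

0.00366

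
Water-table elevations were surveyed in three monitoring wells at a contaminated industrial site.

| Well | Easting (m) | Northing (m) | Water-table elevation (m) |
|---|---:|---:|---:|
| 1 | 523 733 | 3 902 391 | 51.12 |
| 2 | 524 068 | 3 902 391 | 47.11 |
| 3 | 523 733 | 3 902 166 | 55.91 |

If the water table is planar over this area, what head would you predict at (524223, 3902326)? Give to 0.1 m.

∂h/∂x = (47.11 − 51.12) / (524068 − 523733) = -0.01197
∂h/∂y = (55.91 − 51.12) / (3902166 − 3902391) = -0.02129
h(524223, 3902326) = 51.12 + (-0.01197)·(490) + (-0.02129)·(-65) = 51.12 -5.865 +1.384 = 46.638 m.

46.6 m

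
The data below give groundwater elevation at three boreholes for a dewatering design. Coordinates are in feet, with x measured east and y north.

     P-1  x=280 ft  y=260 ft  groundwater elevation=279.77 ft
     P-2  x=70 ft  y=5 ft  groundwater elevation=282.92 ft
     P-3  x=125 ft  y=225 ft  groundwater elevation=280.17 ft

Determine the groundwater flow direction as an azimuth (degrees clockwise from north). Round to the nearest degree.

Three-point gradient (reference P-1): Δ to P-2 = (-210, -255, +3.15), Δ to P-3 = (-155, -35, +0.40).
∂h/∂x = +0.0002564, ∂h/∂y = -0.01256 (det = -32175).
Flow direction (−∇h) has components (-0.0002564 E, +0.01256 N).
Azimuth = atan2(E, N) = atan2(-0.0002564, +0.01256) = 358.8° ≈ 359°.

359°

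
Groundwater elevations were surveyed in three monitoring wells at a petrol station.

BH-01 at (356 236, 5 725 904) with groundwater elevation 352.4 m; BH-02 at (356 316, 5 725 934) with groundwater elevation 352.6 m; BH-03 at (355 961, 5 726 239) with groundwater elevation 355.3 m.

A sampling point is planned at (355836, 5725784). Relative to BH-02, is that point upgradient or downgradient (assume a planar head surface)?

downgradient

With h = a·x + b·y + c and BH-01 as origin, the differences give:
  80·a + 30·b = +0.2
  (-275)·a + 335·b = +2.9
Eliminate b (×335 and ×30, subtract): 35050·a = -20.00 → a = ∂h/∂x = -0.0005706
Back-substitute: b = ∂h/∂y = +0.008188.
Head at (355836, 5725784) = 352.4 + (-0.0005706)·(-400) + (+0.008188)·(-120) = 351.65 m.
That is lower than the 352.6 m at BH-02, so the point is downgradient.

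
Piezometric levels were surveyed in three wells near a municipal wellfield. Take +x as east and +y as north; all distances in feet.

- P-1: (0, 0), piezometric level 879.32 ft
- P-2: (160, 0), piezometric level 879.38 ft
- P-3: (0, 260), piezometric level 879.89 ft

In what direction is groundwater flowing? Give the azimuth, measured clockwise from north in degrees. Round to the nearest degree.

190°

∂h/∂x = (879.38 − 879.32) / (160 − 0) = +0.0003750
∂h/∂y = (879.89 − 879.32) / (260 − 0) = +0.002192
Flow direction (−∇h) has components (-0.0003750 E, -0.002192 N).
Azimuth = atan2(E, N) = atan2(-0.0003750, -0.002192) = 189.7° ≈ 190°.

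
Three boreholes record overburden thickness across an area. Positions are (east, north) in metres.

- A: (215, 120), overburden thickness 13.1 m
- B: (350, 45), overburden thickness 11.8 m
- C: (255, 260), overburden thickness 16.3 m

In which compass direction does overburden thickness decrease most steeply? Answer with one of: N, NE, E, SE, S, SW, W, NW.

S

With d = a·x + b·y + c and A as origin, the differences give:
  135·a + (-75)·b = -1.3
  40·a + 140·b = +3.2
Eliminate b (×140 and ×(-75), subtract): 21900·a = 58.00 → a = ∂d/∂x = +0.002648
Back-substitute: b = ∂d/∂y = +0.02210.
Steepest decrease is along −∇f = (-0.002648 E, -0.02210 N) → south.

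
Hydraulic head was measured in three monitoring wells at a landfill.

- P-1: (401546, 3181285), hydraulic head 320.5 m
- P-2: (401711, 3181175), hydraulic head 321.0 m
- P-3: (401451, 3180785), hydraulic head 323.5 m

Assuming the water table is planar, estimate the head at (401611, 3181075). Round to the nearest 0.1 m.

321.7 m

Differences from P-1: to P-2 (Δx, Δy, Δh) = (165, -110, +0.5); to P-3 = (-95, -500, +3.0).
Determinant of the coordinate differences = 165·(-500) − (-95)·(-110) = -92950.
∂h/∂x = [(+0.5)·(-500) − (+3.0)·(-110)] / -92950 = -0.0008607
∂h/∂y = [165·(+3.0) − (-95)·(+0.5)] / -92950 = -0.005836
h(401611, 3181075) = 320.5 + (-0.0008607)·(65) + (-0.005836)·(-210) = 320.5 -0.056 +1.226 = 321.670 m.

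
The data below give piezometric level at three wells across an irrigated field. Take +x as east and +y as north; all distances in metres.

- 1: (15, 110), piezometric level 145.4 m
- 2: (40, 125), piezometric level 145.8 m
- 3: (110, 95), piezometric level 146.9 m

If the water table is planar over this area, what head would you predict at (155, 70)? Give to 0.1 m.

147.6 m

Taking 1 as reference: 2−1 = (25, 15, +0.4); 3−1 = (95, -15, +1.5).
Solve a·Δx + b·Δy = Δh: det = 25·(-15) − 95·15 = -1800.
∂h/∂x = [(+0.4)·(-15) − (+1.5)·15] / -1800 = +0.01583
∂h/∂y = [25·(+1.5) − 95·(+0.4)] / -1800 = +0.0002778
h(155, 70) = 145.4 + (+0.01583)·(140) + (+0.0002778)·(-40) = 145.4 +2.217 -0.011 = 147.606 m.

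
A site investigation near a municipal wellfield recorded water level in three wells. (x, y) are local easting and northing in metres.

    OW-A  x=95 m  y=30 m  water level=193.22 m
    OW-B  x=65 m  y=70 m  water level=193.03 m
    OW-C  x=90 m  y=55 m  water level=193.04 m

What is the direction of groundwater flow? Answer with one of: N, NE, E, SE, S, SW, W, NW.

Taking OW-A as reference: OW-B−OW-A = (-30, 40, -0.19); OW-C−OW-A = (-5, 25, -0.18).
Solve a·Δx + b·Δy = Δh: det = (-30)·25 − (-5)·40 = -550.
∂h/∂x = [(-0.19)·25 − (-0.18)·40] / -550 = -0.004455
∂h/∂y = [(-30)·(-0.18) − (-5)·(-0.19)] / -550 = -0.008091
Flow = −∇h = (+0.004455 east, +0.008091 north), which points northeast.

NE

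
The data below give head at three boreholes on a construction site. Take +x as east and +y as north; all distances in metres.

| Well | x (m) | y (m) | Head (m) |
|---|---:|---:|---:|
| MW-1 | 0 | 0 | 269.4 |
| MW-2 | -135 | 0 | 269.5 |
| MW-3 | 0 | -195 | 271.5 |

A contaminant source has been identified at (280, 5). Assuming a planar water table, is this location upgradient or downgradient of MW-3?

downgradient

∂h/∂x = (269.5 − 269.4) / (-135 − 0) = -0.0007407
∂h/∂y = (271.5 − 269.4) / (-195 − 0) = -0.01077
Head at (280, 5) = 269.4 + (-0.0007407)·(280) + (-0.01077)·(5) = 269.14 m.
That is lower than the 271.5 m at MW-3, so the point is downgradient.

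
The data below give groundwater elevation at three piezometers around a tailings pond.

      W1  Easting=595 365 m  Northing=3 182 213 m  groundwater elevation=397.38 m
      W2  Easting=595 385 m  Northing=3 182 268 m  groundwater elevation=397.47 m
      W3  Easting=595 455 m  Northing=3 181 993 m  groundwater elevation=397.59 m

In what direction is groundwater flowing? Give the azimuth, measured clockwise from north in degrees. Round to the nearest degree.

With h = a·x + b·y + c and W1 as origin, the differences give:
  20·a + 55·b = +0.09
  90·a + (-220)·b = +0.21
Eliminate b (×(-220) and ×55, subtract): -9350·a = -31.350 → a = ∂h/∂x = +0.003353
Back-substitute: b = ∂h/∂y = +0.0004171.
Flow direction (−∇h) has components (-0.003353 E, -0.0004171 N).
Azimuth = atan2(E, N) = atan2(-0.003353, -0.0004171) = 262.9° ≈ 263°.

263°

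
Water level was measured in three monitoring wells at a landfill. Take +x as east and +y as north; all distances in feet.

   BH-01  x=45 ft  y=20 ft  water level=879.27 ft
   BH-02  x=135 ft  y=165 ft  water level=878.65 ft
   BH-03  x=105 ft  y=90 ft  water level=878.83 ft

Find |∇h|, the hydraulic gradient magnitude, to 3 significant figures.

0.00856

With h = a·x + b·y + c and BH-01 as origin, the differences give:
  90·a + 145·b = -0.62
  60·a + 70·b = -0.44
Eliminate b (×70 and ×145, subtract): -2400·a = 20.400 → a = ∂h/∂x = -0.008500
Back-substitute: b = ∂h/∂y = +0.0010000.
|∇h| = √(-0.008500² + 0.0010000²) = 0.008559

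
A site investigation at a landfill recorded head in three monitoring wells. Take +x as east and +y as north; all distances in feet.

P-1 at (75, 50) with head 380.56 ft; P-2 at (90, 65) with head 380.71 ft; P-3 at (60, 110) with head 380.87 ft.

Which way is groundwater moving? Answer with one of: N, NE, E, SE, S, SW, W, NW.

SW

With h = a·x + b·y + c and P-1 as origin, the differences give:
  15·a + 15·b = +0.15
  (-15)·a + 60·b = +0.31
Eliminate b (×60 and ×15, subtract): 1125·a = 4.350 → a = ∂h/∂x = +0.003867
Back-substitute: b = ∂h/∂y = +0.006133.
Flow = −∇h = (-0.003867 east, -0.006133 north), which points southwest.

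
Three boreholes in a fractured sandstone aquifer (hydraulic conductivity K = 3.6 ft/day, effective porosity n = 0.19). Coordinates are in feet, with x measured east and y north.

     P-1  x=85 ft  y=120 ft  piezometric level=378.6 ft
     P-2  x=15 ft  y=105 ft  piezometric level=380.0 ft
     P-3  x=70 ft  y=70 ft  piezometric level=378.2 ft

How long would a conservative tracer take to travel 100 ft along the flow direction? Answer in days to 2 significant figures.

Differences from P-1: to P-2 (Δx, Δy, Δh) = (-70, -15, +1.4); to P-3 = (-15, -50, -0.4).
Determinant of the coordinate differences = (-70)·(-50) − (-15)·(-15) = 3275.
∂h/∂x = [(+1.4)·(-50) − (-0.4)·(-15)] / 3275 = -0.02321
∂h/∂y = [(-70)·(-0.4) − (-15)·(+1.4)] / 3275 = +0.01496
|∇h| = √(-0.02321² + 0.01496²) = 0.02761
Seepage velocity v = K·i/n = 3.6 × 0.02761 / 0.19 = 0.5231 ft/day.
t = 100 / 0.5231 = 191.2 days.

190 days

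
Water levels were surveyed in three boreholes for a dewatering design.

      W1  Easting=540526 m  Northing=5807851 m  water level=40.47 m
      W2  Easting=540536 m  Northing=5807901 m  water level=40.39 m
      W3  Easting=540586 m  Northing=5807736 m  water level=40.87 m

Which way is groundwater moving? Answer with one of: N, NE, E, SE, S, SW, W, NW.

Differences from W1: to W2 (Δx, Δy, Δh) = (10, 50, -0.08); to W3 = (60, -115, +0.40).
Solve a·Δx + b·Δy = Δh: det = 10·(-115) − 60·50 = -4150.
∂h/∂x = [(-0.08)·(-115) − (+0.40)·50] / -4150 = +0.002602
∂h/∂y = [10·(+0.40) − 60·(-0.08)] / -4150 = -0.002120
Flow = −∇h = (-0.002602 east, +0.002120 north), which points northwest.

NW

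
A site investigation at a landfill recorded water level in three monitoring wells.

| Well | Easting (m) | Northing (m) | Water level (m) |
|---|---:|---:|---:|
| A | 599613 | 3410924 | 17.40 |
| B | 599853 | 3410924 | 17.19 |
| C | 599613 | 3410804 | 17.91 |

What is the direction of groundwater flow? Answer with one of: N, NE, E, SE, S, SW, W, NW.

N

∂h/∂x = (17.19 − 17.40) / (599853 − 599613) = -0.0008750
∂h/∂y = (17.91 − 17.40) / (3410804 − 3410924) = -0.004250
Flow = −∇h = (+0.0008750 east, +0.004250 north), which points north.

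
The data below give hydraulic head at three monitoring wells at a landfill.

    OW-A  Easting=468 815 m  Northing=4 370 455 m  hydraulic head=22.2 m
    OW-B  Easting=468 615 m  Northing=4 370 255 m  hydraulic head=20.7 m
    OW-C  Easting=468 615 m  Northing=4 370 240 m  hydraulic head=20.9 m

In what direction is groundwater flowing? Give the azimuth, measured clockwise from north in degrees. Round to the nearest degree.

Taking OW-A as reference: OW-B−OW-A = (-200, -200, -1.5); OW-C−OW-A = (-200, -215, -1.3).
Solve a·Δx + b·Δy = Δh: det = (-200)·(-215) − (-200)·(-200) = 3000.
∂h/∂x = [(-1.5)·(-215) − (-1.3)·(-200)] / 3000 = +0.02083
∂h/∂y = [(-200)·(-1.3) − (-200)·(-1.5)] / 3000 = -0.01333
Flow direction (−∇h) has components (-0.02083 E, +0.01333 N).
Azimuth = atan2(E, N) = atan2(-0.02083, +0.01333) = 302.6° ≈ 303°.

303°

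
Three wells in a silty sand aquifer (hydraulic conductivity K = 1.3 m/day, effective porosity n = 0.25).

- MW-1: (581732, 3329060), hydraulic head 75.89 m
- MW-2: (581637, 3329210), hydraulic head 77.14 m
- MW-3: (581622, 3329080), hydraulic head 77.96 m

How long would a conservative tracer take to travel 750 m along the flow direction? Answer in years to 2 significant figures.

20 years

Taking MW-1 as reference: MW-2−MW-1 = (-95, 150, +1.25); MW-3−MW-1 = (-110, 20, +2.07).
Solve a·Δx + b·Δy = Δh: det = (-95)·20 − (-110)·150 = 14600.
∂h/∂x = [(+1.25)·20 − (+2.07)·150] / 14600 = -0.01955
∂h/∂y = [(-95)·(+2.07) − (-110)·(+1.25)] / 14600 = -0.004051
|∇h| = √(-0.01955² + -0.004051²) = 0.01997
Seepage velocity v = K·i/n = 1.3 × 0.01997 / 0.25 = 0.1038 m/day.
t = 750 / 0.1038 = 7225 days = 19.8 years.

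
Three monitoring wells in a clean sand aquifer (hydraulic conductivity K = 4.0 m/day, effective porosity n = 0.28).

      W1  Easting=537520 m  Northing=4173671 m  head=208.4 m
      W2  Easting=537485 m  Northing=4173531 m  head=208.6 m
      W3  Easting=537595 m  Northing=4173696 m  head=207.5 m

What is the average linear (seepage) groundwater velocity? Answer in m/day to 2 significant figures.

0.18 m/day

Taking W1 as reference: W2−W1 = (-35, -140, +0.2); W3−W1 = (75, 25, -0.9).
Solve a·Δx + b·Δy = Δh: det = (-35)·25 − 75·(-140) = 9625.
∂h/∂x = [(+0.2)·25 − (-0.9)·(-140)] / 9625 = -0.01257
∂h/∂y = [(-35)·(-0.9) − 75·(+0.2)] / 9625 = +0.001714
|∇h| = √(-0.01257² + 0.001714²) = 0.01269
Seepage velocity v = K·i/n = 4.0 × 0.01269 / 0.28 = 0.1813 m/day.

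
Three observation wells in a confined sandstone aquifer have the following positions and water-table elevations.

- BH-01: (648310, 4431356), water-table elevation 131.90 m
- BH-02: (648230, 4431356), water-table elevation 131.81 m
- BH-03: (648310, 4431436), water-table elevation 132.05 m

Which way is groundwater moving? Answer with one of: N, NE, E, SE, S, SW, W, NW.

∂h/∂x = (131.81 − 131.90) / (648230 − 648310) = +0.001125
∂h/∂y = (132.05 − 131.90) / (4431436 − 4431356) = +0.001875
Flow = −∇h = (-0.001125 east, -0.001875 north), which points southwest.

SW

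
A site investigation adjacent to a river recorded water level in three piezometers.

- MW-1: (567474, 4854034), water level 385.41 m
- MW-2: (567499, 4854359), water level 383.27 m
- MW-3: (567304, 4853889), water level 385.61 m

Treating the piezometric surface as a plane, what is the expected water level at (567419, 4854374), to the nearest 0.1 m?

382.8 m

With h = a·x + b·y + c and MW-1 as origin, the differences give:
  25·a + 325·b = -2.14
  (-170)·a + (-145)·b = +0.20
Eliminate b (×(-145) and ×325, subtract): 51625·a = 245.300 → a = ∂h/∂x = +0.004752
Back-substitute: b = ∂h/∂y = -0.006950.
h(567419, 4854374) = 385.41 + (+0.004752)·(-55) + (-0.006950)·(340) = 385.41 -0.261 -2.363 = 382.786 m.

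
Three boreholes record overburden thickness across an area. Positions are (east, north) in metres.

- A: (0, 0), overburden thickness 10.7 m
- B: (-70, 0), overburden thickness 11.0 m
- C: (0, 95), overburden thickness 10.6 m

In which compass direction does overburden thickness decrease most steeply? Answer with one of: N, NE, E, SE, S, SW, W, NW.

E

∂d/∂x = (11.0 − 10.7) / (-70 − 0) = -0.004286
∂d/∂y = (10.6 − 10.7) / (95 − 0) = -0.001053
Steepest decrease is along −∇f = (+0.004286 E, +0.001053 N) → east.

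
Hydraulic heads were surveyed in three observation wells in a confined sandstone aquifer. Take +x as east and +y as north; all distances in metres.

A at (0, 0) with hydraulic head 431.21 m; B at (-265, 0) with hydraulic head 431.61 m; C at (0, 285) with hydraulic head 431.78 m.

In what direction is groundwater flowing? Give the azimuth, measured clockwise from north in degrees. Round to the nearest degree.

143°

∂h/∂x = (431.61 − 431.21) / (-265 − 0) = -0.001509
∂h/∂y = (431.78 − 431.21) / (285 − 0) = +0.002000
Flow direction (−∇h) has components (+0.001509 E, -0.002000 N).
Azimuth = atan2(E, N) = atan2(+0.001509, -0.002000) = 143.0° ≈ 143°.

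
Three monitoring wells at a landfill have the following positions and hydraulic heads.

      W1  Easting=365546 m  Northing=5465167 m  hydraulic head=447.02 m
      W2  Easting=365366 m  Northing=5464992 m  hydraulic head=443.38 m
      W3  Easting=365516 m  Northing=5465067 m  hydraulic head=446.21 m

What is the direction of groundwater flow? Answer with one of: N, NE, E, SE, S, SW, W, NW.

With h = a·x + b·y + c and W1 as origin, the differences give:
  (-180)·a + (-175)·b = -3.64
  (-30)·a + (-100)·b = -0.81
Eliminate b (×(-100) and ×(-175), subtract): 12750·a = 222.250 → a = ∂h/∂x = +0.01743
Back-substitute: b = ∂h/∂y = +0.002871.
Flow = −∇h = (-0.01743 east, -0.002871 north), which points west.

W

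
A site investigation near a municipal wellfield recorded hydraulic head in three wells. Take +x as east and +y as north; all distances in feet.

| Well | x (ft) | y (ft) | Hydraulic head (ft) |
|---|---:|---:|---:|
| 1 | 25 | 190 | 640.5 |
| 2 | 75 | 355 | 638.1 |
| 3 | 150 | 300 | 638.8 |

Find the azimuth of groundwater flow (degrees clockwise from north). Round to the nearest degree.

004°

Differences from 1: to 2 (Δx, Δy, Δh) = (50, 165, -2.4); to 3 = (125, 110, -1.7).
Determinant of the coordinate differences = 50·110 − 125·165 = -15125.
∂h/∂x = [(-2.4)·110 − (-1.7)·165] / -15125 = -0.001091
∂h/∂y = [50·(-1.7) − 125·(-2.4)] / -15125 = -0.01421
Flow direction (−∇h) has components (+0.001091 E, +0.01421 N).
Azimuth = atan2(E, N) = atan2(+0.001091, +0.01421) = 4.4° ≈ 004°.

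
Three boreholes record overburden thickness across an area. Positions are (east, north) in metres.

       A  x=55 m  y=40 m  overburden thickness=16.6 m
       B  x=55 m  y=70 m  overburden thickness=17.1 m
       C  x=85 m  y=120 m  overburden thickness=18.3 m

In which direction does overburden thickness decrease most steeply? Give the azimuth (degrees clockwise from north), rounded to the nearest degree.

216°

With d = a·x + b·y + c and A as origin, the differences give:
  0·a + 30·b = +0.5
  30·a + 80·b = +1.7
Eliminate b (×80 and ×30, subtract): -900·a = -11.00 → a = ∂d/∂x = +0.01222
Back-substitute: b = ∂d/∂y = +0.01667.
Steepest decrease is along −∇f: components (-0.01222 E, -0.01667 N).
Azimuth = atan2(-0.01222, -0.01667) = 216.3° ≈ 216°.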